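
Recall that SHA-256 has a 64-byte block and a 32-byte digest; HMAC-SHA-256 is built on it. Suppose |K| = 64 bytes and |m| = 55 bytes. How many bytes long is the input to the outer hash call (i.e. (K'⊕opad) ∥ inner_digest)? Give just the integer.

Key is 64 ≤ 64 bytes, zero-padded: |K'| = 64.
Outer input = (K'⊕opad) ∥ H(inner) → 64 + 32 = 96 bytes.

96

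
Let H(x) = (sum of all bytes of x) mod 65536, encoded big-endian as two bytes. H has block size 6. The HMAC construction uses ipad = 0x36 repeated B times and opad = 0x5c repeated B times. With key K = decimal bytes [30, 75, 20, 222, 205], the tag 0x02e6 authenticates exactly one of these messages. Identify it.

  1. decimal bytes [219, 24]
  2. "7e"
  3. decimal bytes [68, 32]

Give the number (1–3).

Key decimal bytes [30, 75, 20, 222, 205] = 1e 4b 14 de cd is 5 bytes ≤ B = 6; zero-pad to 6 bytes: K' = 1e 4b 14 de cd 00.
K' ⊕ ipad = 28 7d 22 e8 fb 36; K' ⊕ opad = 42 17 48 82 91 5c.
m1: inner = H(28 7d 22 e8 fb 36 db 18) = 03 d3; tag = H(42 17 48 82 91 5c 03 d3) = 02e6 ← matches
m2: inner = H(28 7d 22 e8 fb 36 37 65) = 03 7c; tag = H(42 17 48 82 91 5c 03 7c) = 028f
m3: inner = H(28 7d 22 e8 fb 36 44 20) = 03 44; tag = H(42 17 48 82 91 5c 03 44) = 0257

1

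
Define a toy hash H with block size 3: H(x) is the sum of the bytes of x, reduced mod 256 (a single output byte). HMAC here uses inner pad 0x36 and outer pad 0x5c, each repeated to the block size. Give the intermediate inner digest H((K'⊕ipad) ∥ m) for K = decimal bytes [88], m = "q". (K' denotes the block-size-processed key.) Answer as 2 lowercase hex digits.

4b

Key decimal bytes [88] = 58 is 1 byte ≤ B = 3; zero-pad to 3 bytes: K' = 58 00 00.
K' ⊕ ipad = 6e 36 36.
Inner input = 6e 36 36 ∥ 71.
Inner hash: sum = 110+54+54+113 = 331; mod 256 = 75 → 4b.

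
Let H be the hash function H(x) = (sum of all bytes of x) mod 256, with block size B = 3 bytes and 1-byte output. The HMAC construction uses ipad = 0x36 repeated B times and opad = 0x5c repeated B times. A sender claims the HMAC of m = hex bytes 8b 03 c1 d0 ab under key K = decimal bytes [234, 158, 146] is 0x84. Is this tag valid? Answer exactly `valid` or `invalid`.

Key decimal bytes [234, 158, 146] = ea 9e 92 is exactly B = 3 bytes: K' = ea 9e 92.
K' ⊕ ipad = dc a8 a4; K' ⊕ opad = b6 c2 ce.
Inner hash: sum = 220+168+164+139+3+193+208+171 = 1266; mod 256 = 242 → f2.
Outer hash (recomputed tag): sum = 182+194+206+242 = 824; mod 256 = 56 → 38.
Recomputed tag = 38; claimed = 84 → mismatch.

invalid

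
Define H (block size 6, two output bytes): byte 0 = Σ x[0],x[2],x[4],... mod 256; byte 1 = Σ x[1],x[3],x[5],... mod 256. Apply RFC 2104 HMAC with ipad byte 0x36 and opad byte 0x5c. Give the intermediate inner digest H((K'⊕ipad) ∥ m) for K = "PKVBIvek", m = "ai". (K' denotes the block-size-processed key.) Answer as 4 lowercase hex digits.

Key "PKVBIvek" = 50 4b 56 42 49 76 65 6b is 8 bytes > B = 6, so hash it first: H(key) = 54 6e, then zero-pad to 6 bytes: K' = 54 6e 00 00 00 00.
K' ⊕ ipad = 62 58 36 36 36 36.
Inner input = 62 58 36 36 36 36 ∥ 61 69.
Inner hash: even-index sum = 303 mod 256 = 47; odd-index sum = 301 mod 256 = 45 → 2f 2d.

2f2d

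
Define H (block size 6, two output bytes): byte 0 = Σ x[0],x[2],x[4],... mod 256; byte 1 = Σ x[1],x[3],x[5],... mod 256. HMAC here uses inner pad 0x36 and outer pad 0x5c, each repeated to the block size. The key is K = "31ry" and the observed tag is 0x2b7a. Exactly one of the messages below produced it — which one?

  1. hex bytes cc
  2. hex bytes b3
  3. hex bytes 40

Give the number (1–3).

2

Key "31ry" = 33 31 72 79 is 4 bytes ≤ B = 6; zero-pad to 6 bytes: K' = 33 31 72 79 00 00.
K' ⊕ ipad = 05 07 44 4f 36 36; K' ⊕ opad = 6f 6d 2e 25 5c 5c.
m1: inner = H(05 07 44 4f 36 36 cc) = 4b 8c; tag = H(6f 6d 2e 25 5c 5c 4b 8c) = 447a
m2: inner = H(05 07 44 4f 36 36 b3) = 32 8c; tag = H(6f 6d 2e 25 5c 5c 32 8c) = 2b7a ← matches
m3: inner = H(05 07 44 4f 36 36 40) = bf 8c; tag = H(6f 6d 2e 25 5c 5c bf 8c) = b87a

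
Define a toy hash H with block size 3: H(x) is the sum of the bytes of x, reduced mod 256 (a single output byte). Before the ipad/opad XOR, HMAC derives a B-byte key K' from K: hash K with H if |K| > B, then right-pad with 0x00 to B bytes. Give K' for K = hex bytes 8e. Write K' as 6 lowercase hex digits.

8e0000

Key hex bytes 8e is 1 byte ≤ B = 3; zero-pad to 3 bytes: K' = 8e 00 00.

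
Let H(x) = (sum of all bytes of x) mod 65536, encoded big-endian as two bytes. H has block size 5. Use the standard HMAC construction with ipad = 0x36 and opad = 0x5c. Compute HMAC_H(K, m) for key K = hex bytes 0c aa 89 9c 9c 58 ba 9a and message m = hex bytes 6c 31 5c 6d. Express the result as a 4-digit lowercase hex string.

Key hex bytes 0c aa 89 9c 9c 58 ba 9a is 8 bytes > B = 5, so hash it first: H(key) = 04 23, then zero-pad to 5 bytes: K' = 04 23 00 00 00.
K' ⊕ ipad = 32 15 36 36 36.  K' ⊕ opad = 58 7f 5c 5c 5c.
Inner input = (K'⊕ipad) ∥ m = 32 15 36 36 36 ∥ 6c 31 5c 6d.
Inner hash: sum = 50+21+54+54+54+108+49+92+109 = 591 → 02 4f.
Outer input = (K'⊕opad) ∥ inner = 58 7f 5c 5c 5c ∥ 02 4f.
Outer hash (tag): sum = 88+127+92+92+92+2+79 = 572 → 02 3c.

023c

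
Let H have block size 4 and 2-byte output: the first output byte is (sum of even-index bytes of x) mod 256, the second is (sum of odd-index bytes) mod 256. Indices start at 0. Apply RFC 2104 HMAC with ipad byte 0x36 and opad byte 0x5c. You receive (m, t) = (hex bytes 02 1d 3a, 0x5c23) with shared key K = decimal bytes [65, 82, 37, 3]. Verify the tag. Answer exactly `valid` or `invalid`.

valid

Key decimal bytes [65, 82, 37, 3] = 41 52 25 03 is exactly B = 4 bytes: K' = 41 52 25 03.
K' ⊕ ipad = 77 64 13 35; K' ⊕ opad = 1d 0e 79 5f.
Inner hash: even-index sum = 198 mod 256 = 198; odd-index sum = 182 mod 256 = 182 → c6 b6.
Outer hash (recomputed tag): even-index sum = 348 mod 256 = 92; odd-index sum = 291 mod 256 = 35 → 5c 23.
Recomputed tag = 5c23; claimed = 5c23 → match.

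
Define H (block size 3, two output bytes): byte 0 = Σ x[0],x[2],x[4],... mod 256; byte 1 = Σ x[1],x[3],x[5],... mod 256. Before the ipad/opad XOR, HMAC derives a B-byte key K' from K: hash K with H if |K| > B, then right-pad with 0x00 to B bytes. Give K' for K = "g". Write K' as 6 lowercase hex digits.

Key "g" = 67 is 1 byte ≤ B = 3; zero-pad to 3 bytes: K' = 67 00 00.

670000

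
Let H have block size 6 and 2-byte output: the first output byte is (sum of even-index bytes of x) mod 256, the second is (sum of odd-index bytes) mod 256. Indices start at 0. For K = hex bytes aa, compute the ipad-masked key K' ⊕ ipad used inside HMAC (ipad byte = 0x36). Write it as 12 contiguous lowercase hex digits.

Key hex bytes aa is 1 byte ≤ B = 6; zero-pad to 6 bytes: K' = aa 00 00 00 00 00.
XOR each byte with 0x36: aa⊕36=9c, 00⊕36=36, 00⊕36=36, 00⊕36=36, 00⊕36=36, 00⊕36=36.

9c3636363636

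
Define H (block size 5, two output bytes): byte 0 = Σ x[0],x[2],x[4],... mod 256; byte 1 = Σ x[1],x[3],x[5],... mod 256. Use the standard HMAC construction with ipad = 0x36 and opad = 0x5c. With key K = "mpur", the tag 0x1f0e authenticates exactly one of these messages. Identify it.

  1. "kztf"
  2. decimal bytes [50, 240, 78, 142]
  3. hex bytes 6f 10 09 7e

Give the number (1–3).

1

Key "mpur" = 6d 70 75 72 is 4 bytes ≤ B = 5; zero-pad to 5 bytes: K' = 6d 70 75 72 00.
K' ⊕ ipad = 5b 46 43 44 36; K' ⊕ opad = 31 2c 29 2e 5c.
m1: inner = H(5b 46 43 44 36 6b 7a 74 66) = b4 69; tag = H(31 2c 29 2e 5c b4 69) = 1f0e ← matches
m2: inner = H(5b 46 43 44 36 32 f0 4e 8e) = 52 0a; tag = H(31 2c 29 2e 5c 52 0a) = c0ac
m3: inner = H(5b 46 43 44 36 6f 10 09 7e) = 62 02; tag = H(31 2c 29 2e 5c 62 02) = b8bc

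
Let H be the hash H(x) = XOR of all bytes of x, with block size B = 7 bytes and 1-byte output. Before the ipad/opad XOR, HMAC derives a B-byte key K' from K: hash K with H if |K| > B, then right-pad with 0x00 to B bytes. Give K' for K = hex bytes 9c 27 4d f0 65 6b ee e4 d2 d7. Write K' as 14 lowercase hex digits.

07000000000000

|K| = 10 > B = 7, so first hash the key.
H(K): XOR 9c⊕27⊕4d⊕f0⊕65⊕6b⊕ee⊕e4⊕d2⊕d7 = 07.
Zero-pad H(K) = 07 to 7 bytes: K' = 07 00 00 00 00 00 00.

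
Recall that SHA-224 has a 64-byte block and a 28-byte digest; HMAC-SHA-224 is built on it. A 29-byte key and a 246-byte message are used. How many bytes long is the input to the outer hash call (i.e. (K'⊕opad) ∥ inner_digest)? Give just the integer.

Key is 29 ≤ 64 bytes, zero-padded: |K'| = 64.
Outer input = (K'⊕opad) ∥ H(inner) → 64 + 28 = 92 bytes.

92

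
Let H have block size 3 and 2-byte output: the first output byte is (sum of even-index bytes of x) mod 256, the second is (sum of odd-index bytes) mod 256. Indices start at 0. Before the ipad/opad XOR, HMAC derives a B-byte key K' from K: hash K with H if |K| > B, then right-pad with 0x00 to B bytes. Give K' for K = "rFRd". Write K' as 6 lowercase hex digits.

|K| = 4 > B = 3, so first hash the key.
H(K): even-index sum = 196 mod 256 = 196; odd-index sum = 170 mod 256 = 170 → c4 aa.
Zero-pad H(K) = c4 aa to 3 bytes: K' = c4 aa 00.

c4aa00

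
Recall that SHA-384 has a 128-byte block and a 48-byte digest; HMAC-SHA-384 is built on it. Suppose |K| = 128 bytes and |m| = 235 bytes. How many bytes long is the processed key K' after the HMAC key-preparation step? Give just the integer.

Key is 128 ≤ 128 bytes, zero-padded: |K'| = 128.

128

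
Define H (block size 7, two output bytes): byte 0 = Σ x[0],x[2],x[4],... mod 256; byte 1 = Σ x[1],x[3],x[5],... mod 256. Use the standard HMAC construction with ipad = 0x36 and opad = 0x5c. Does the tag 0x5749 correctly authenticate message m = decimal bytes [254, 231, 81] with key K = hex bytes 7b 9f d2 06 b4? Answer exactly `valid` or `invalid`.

valid

Key hex bytes 7b 9f d2 06 b4 is 5 bytes ≤ B = 7; zero-pad to 7 bytes: K' = 7b 9f d2 06 b4 00 00.
K' ⊕ ipad = 4d a9 e4 30 82 36 36; K' ⊕ opad = 27 c3 8e 5a e8 5c 5c.
Inner hash: even-index sum = 720 mod 256 = 208; odd-index sum = 606 mod 256 = 94 → d0 5e.
Outer hash (recomputed tag): even-index sum = 599 mod 256 = 87; odd-index sum = 585 mod 256 = 73 → 57 49.
Recomputed tag = 5749; claimed = 5749 → match.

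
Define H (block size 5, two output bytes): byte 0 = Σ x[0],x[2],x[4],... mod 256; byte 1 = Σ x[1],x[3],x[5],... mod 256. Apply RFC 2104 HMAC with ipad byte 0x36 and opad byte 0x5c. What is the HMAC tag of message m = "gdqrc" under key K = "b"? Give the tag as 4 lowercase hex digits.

9d4e

Key "b" = 62 is 1 byte ≤ B = 5; zero-pad to 5 bytes: K' = 62 00 00 00 00.
K' ⊕ ipad = 54 36 36 36 36.  K' ⊕ opad = 3e 5c 5c 5c 5c.
Inner input = (K'⊕ipad) ∥ m = 54 36 36 36 36 ∥ 67 64 71 72 63.
Inner hash: even-index sum = 406 mod 256 = 150; odd-index sum = 423 mod 256 = 167 → 96 a7.
Outer input = (K'⊕opad) ∥ inner = 3e 5c 5c 5c 5c ∥ 96 a7.
Outer hash (tag): even-index sum = 413 mod 256 = 157; odd-index sum = 334 mod 256 = 78 → 9d 4e.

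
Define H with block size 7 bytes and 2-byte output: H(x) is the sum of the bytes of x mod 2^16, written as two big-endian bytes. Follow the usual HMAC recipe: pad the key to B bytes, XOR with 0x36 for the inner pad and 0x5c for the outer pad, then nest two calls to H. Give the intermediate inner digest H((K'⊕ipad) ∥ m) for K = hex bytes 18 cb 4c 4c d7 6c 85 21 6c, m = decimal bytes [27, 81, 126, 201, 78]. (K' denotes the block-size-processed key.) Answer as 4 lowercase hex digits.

042a

Key hex bytes 18 cb 4c 4c d7 6c 85 21 6c is 9 bytes > B = 7, so hash it first: H(key) = 03 d0, then zero-pad to 7 bytes: K' = 03 d0 00 00 00 00 00.
K' ⊕ ipad = 35 e6 36 36 36 36 36.
Inner input = 35 e6 36 36 36 36 36 ∥ 1b 51 7e c9 4e.
Inner hash: sum = 53+230+54+54+54+54+54+27+81+126+201+78 = 1066 → 04 2a.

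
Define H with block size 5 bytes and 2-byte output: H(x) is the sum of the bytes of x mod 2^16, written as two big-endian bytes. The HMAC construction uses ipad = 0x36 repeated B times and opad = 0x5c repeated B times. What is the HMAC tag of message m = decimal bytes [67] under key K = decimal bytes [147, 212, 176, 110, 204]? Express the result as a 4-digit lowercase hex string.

03aa

Key decimal bytes [147, 212, 176, 110, 204] = 93 d4 b0 6e cc is exactly B = 5 bytes: K' = 93 d4 b0 6e cc.
K' ⊕ ipad = a5 e2 86 58 fa.  K' ⊕ opad = cf 88 ec 32 90.
Inner input = (K'⊕ipad) ∥ m = a5 e2 86 58 fa ∥ 43.
Inner hash: sum = 165+226+134+88+250+67 = 930 → 03 a2.
Outer input = (K'⊕opad) ∥ inner = cf 88 ec 32 90 ∥ 03 a2.
Outer hash (tag): sum = 207+136+236+50+144+3+162 = 938 → 03 aa.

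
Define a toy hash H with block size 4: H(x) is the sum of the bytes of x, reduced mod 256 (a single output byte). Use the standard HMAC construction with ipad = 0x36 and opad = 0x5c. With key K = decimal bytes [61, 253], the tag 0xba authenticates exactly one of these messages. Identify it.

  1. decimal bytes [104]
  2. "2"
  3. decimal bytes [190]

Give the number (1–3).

3

Key decimal bytes [61, 253] = 3d fd is 2 bytes ≤ B = 4; zero-pad to 4 bytes: K' = 3d fd 00 00.
K' ⊕ ipad = 0b cb 36 36; K' ⊕ opad = 61 a1 5c 5c.
m1: inner = H(0b cb 36 36 68) = aa; tag = H(61 a1 5c 5c aa) = 64
m2: inner = H(0b cb 36 36 32) = 74; tag = H(61 a1 5c 5c 74) = 2e
m3: inner = H(0b cb 36 36 be) = 00; tag = H(61 a1 5c 5c 00) = ba ← matches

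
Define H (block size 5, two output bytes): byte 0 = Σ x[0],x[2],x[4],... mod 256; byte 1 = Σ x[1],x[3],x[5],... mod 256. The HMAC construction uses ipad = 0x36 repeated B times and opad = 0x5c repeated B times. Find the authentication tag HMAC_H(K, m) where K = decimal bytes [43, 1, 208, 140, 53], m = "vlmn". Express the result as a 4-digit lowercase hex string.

400d

Key decimal bytes [43, 1, 208, 140, 53] = 2b 01 d0 8c 35 is exactly B = 5 bytes: K' = 2b 01 d0 8c 35.
K' ⊕ ipad = 1d 37 e6 ba 03.  K' ⊕ opad = 77 5d 8c d0 69.
Inner input = (K'⊕ipad) ∥ m = 1d 37 e6 ba 03 ∥ 76 6c 6d 6e.
Inner hash: even-index sum = 480 mod 256 = 224; odd-index sum = 468 mod 256 = 212 → e0 d4.
Outer input = (K'⊕opad) ∥ inner = 77 5d 8c d0 69 ∥ e0 d4.
Outer hash (tag): even-index sum = 576 mod 256 = 64; odd-index sum = 525 mod 256 = 13 → 40 0d.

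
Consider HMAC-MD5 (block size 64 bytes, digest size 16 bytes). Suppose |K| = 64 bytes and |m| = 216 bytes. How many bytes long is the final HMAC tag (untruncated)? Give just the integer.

16

The tag is one MD5 digest: 16 bytes.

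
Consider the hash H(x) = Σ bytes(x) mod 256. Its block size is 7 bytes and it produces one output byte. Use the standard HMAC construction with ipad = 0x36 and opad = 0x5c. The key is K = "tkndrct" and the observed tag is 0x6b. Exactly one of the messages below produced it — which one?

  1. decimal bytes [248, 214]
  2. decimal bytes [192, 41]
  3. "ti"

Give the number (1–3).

Key "tkndrct" = 74 6b 6e 64 72 63 74 is exactly B = 7 bytes: K' = 74 6b 6e 64 72 63 74.
K' ⊕ ipad = 42 5d 58 52 44 55 42; K' ⊕ opad = 28 37 32 38 2e 3f 28.
m1: inner = H(42 5d 58 52 44 55 42 f8 d6) = f2; tag = H(28 37 32 38 2e 3f 28 f2) = 50
m2: inner = H(42 5d 58 52 44 55 42 c0 29) = 0d; tag = H(28 37 32 38 2e 3f 28 0d) = 6b ← matches
m3: inner = H(42 5d 58 52 44 55 42 74 69) = 01; tag = H(28 37 32 38 2e 3f 28 01) = 5f

2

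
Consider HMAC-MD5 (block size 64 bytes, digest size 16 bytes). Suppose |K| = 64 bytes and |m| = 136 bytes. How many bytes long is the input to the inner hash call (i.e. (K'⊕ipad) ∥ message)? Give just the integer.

Key is 64 ≤ 64 bytes, zero-padded: |K'| = 64.
Inner input = (K'⊕ipad) ∥ m → 64 + 136 = 200 bytes.

200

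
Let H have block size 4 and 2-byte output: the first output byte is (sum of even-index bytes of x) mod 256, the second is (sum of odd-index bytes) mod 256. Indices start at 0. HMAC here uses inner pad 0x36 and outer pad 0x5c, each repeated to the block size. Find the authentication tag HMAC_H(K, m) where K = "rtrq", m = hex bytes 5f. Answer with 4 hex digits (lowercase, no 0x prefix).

Key "rtrq" = 72 74 72 71 is exactly B = 4 bytes: K' = 72 74 72 71.
K' ⊕ ipad = 44 42 44 47.  K' ⊕ opad = 2e 28 2e 2d.
Inner input = (K'⊕ipad) ∥ m = 44 42 44 47 ∥ 5f.
Inner hash: even-index sum = 231 mod 256 = 231; odd-index sum = 137 mod 256 = 137 → e7 89.
Outer input = (K'⊕opad) ∥ inner = 2e 28 2e 2d ∥ e7 89.
Outer hash (tag): even-index sum = 323 mod 256 = 67; odd-index sum = 222 mod 256 = 222 → 43 de.

43de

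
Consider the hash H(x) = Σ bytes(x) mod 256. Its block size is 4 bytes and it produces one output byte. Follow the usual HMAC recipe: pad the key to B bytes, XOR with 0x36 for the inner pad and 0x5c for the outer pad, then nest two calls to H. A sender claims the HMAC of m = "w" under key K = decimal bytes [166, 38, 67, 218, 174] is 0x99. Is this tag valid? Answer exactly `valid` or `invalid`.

Key decimal bytes [166, 38, 67, 218, 174] = a6 26 43 da ae is 5 bytes > B = 4, so hash it first: H(key) = 97, then zero-pad to 4 bytes: K' = 97 00 00 00.
K' ⊕ ipad = a1 36 36 36; K' ⊕ opad = cb 5c 5c 5c.
Inner hash: sum = 161+54+54+54+119 = 442; mod 256 = 186 → ba.
Outer hash (recomputed tag): sum = 203+92+92+92+186 = 665; mod 256 = 153 → 99.
Recomputed tag = 99; claimed = 99 → match.

valid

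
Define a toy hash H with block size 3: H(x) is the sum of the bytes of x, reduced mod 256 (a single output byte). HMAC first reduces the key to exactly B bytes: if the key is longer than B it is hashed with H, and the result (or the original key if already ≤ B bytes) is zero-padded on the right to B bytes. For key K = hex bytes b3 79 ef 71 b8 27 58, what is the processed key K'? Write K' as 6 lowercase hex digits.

|K| = 7 > B = 3, so first hash the key.
H(K): sum = 179+121+239+113+184+39+88 = 963; mod 256 = 195 → c3.
Zero-pad H(K) = c3 to 3 bytes: K' = c3 00 00.

c30000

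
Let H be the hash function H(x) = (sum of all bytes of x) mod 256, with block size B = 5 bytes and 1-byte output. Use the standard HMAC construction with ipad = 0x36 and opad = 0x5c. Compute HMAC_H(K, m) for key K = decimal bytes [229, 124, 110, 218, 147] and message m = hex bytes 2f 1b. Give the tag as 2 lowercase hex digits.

b0

Key decimal bytes [229, 124, 110, 218, 147] = e5 7c 6e da 93 is exactly B = 5 bytes: K' = e5 7c 6e da 93.
K' ⊕ ipad = d3 4a 58 ec a5.  K' ⊕ opad = b9 20 32 86 cf.
Inner input = (K'⊕ipad) ∥ m = d3 4a 58 ec a5 ∥ 2f 1b.
Inner hash: sum = 211+74+88+236+165+47+27 = 848; mod 256 = 80 → 50.
Outer input = (K'⊕opad) ∥ inner = b9 20 32 86 cf ∥ 50.
Outer hash (tag): sum = 185+32+50+134+207+80 = 688; mod 256 = 176 → b0.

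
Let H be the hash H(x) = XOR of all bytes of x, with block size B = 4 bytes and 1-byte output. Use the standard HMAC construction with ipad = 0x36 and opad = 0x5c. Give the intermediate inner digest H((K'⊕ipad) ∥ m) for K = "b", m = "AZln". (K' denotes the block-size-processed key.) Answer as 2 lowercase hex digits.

7b

Key "b" = 62 is 1 byte ≤ B = 4; zero-pad to 4 bytes: K' = 62 00 00 00.
K' ⊕ ipad = 54 36 36 36.
Inner input = 54 36 36 36 ∥ 41 5a 6c 6e.
Inner hash: XOR 54⊕36⊕36⊕36⊕41⊕5a⊕6c⊕6e = 7b.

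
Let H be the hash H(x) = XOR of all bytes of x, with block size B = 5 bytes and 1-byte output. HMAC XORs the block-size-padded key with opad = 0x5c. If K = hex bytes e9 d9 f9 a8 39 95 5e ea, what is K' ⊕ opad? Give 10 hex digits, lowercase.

255c5c5c5c

Key hex bytes e9 d9 f9 a8 39 95 5e ea is 8 bytes > B = 5, so hash it first: H(key) = 79, then zero-pad to 5 bytes: K' = 79 00 00 00 00.
XOR each byte with 0x5c: 79⊕5c=25, 00⊕5c=5c, 00⊕5c=5c, 00⊕5c=5c, 00⊕5c=5c.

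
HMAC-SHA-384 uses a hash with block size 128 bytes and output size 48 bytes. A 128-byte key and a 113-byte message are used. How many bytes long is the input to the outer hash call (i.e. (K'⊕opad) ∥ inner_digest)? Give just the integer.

Key is 128 ≤ 128 bytes, zero-padded: |K'| = 128.
Outer input = (K'⊕opad) ∥ H(inner) → 128 + 48 = 176 bytes.

176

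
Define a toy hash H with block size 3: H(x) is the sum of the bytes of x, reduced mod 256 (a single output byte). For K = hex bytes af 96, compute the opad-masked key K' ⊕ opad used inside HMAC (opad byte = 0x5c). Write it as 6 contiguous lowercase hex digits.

f3ca5c

Key hex bytes af 96 is 2 bytes ≤ B = 3; zero-pad to 3 bytes: K' = af 96 00.
XOR each byte with 0x5c: af⊕5c=f3, 96⊕5c=ca, 00⊕5c=5c.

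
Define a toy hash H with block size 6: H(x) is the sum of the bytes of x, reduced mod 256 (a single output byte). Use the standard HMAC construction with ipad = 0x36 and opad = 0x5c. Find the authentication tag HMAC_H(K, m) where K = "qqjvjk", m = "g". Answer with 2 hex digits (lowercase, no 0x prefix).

Key "qqjvjk" = 71 71 6a 76 6a 6b is exactly B = 6 bytes: K' = 71 71 6a 76 6a 6b.
K' ⊕ ipad = 47 47 5c 40 5c 5d.  K' ⊕ opad = 2d 2d 36 2a 36 37.
Inner input = (K'⊕ipad) ∥ m = 47 47 5c 40 5c 5d ∥ 67.
Inner hash: sum = 71+71+92+64+92+93+103 = 586; mod 256 = 74 → 4a.
Outer input = (K'⊕opad) ∥ inner = 2d 2d 36 2a 36 37 ∥ 4a.
Outer hash (tag): sum = 45+45+54+42+54+55+74 = 369; mod 256 = 113 → 71.

71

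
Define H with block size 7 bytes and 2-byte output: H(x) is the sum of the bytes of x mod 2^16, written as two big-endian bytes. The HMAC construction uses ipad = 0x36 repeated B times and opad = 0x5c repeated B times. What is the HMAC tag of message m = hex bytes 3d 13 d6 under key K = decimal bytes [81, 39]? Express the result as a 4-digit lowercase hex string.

0302

Key decimal bytes [81, 39] = 51 27 is 2 bytes ≤ B = 7; zero-pad to 7 bytes: K' = 51 27 00 00 00 00 00.
K' ⊕ ipad = 67 11 36 36 36 36 36.  K' ⊕ opad = 0d 7b 5c 5c 5c 5c 5c.
Inner input = (K'⊕ipad) ∥ m = 67 11 36 36 36 36 36 ∥ 3d 13 d6.
Inner hash: sum = 103+17+54+54+54+54+54+61+19+214 = 684 → 02 ac.
Outer input = (K'⊕opad) ∥ inner = 0d 7b 5c 5c 5c 5c 5c ∥ 02 ac.
Outer hash (tag): sum = 13+123+92+92+92+92+92+2+172 = 770 → 03 02.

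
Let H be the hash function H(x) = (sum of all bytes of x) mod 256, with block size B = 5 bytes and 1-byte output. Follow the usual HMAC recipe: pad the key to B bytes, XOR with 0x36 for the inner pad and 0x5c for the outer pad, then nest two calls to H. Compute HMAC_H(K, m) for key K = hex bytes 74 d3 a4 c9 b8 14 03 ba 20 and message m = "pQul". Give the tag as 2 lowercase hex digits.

56

Key hex bytes 74 d3 a4 c9 b8 14 03 ba 20 is 9 bytes > B = 5, so hash it first: H(key) = 5d, then zero-pad to 5 bytes: K' = 5d 00 00 00 00.
K' ⊕ ipad = 6b 36 36 36 36.  K' ⊕ opad = 01 5c 5c 5c 5c.
Inner input = (K'⊕ipad) ∥ m = 6b 36 36 36 36 ∥ 70 51 75 6c.
Inner hash: sum = 107+54+54+54+54+112+81+117+108 = 741; mod 256 = 229 → e5.
Outer input = (K'⊕opad) ∥ inner = 01 5c 5c 5c 5c ∥ e5.
Outer hash (tag): sum = 1+92+92+92+92+229 = 598; mod 256 = 86 → 56.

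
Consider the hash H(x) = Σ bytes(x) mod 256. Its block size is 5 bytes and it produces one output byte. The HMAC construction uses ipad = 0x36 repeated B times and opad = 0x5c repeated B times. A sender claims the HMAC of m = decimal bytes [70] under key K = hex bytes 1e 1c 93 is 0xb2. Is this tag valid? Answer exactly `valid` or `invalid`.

valid

Key hex bytes 1e 1c 93 is 3 bytes ≤ B = 5; zero-pad to 5 bytes: K' = 1e 1c 93 00 00.
K' ⊕ ipad = 28 2a a5 36 36; K' ⊕ opad = 42 40 cf 5c 5c.
Inner hash: sum = 40+42+165+54+54+70 = 425; mod 256 = 169 → a9.
Outer hash (recomputed tag): sum = 66+64+207+92+92+169 = 690; mod 256 = 178 → b2.
Recomputed tag = b2; claimed = b2 → match.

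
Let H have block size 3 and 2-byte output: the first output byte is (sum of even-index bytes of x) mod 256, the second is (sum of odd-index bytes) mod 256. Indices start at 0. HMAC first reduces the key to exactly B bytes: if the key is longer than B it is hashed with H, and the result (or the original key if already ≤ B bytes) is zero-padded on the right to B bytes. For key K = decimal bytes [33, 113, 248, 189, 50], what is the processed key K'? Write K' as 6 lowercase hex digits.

4b2e00

|K| = 5 > B = 3, so first hash the key.
H(K): even-index sum = 331 mod 256 = 75; odd-index sum = 302 mod 256 = 46 → 4b 2e.
Zero-pad H(K) = 4b 2e to 3 bytes: K' = 4b 2e 00.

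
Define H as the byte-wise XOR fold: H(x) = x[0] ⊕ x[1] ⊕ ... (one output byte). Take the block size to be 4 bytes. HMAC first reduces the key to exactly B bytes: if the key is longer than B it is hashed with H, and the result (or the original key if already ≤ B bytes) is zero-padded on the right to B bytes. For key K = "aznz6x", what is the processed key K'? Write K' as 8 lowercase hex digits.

|K| = 6 > B = 4, so first hash the key.
H(K): XOR 61⊕7a⊕6e⊕7a⊕36⊕78 = 41.
Zero-pad H(K) = 41 to 4 bytes: K' = 41 00 00 00.

41000000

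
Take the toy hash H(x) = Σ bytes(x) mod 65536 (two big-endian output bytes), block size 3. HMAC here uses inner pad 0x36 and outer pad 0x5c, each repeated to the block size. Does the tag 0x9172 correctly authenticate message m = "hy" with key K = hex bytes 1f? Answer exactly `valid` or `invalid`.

Key hex bytes 1f is 1 byte ≤ B = 3; zero-pad to 3 bytes: K' = 1f 00 00.
K' ⊕ ipad = 29 36 36; K' ⊕ opad = 43 5c 5c.
Inner hash: sum = 41+54+54+104+121 = 374 → 01 76.
Outer hash (recomputed tag): sum = 67+92+92+1+118 = 370 → 01 72.
Recomputed tag = 0172; claimed = 9172 → mismatch.

invalid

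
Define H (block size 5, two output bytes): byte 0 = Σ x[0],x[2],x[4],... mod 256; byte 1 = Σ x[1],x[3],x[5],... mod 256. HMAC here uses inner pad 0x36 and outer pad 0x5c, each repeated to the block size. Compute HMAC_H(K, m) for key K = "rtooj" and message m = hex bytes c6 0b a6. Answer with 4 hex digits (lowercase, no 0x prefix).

Key "rtooj" = 72 74 6f 6f 6a is exactly B = 5 bytes: K' = 72 74 6f 6f 6a.
K' ⊕ ipad = 44 42 59 59 5c.  K' ⊕ opad = 2e 28 33 33 36.
Inner input = (K'⊕ipad) ∥ m = 44 42 59 59 5c ∥ c6 0b a6.
Inner hash: even-index sum = 260 mod 256 = 4; odd-index sum = 519 mod 256 = 7 → 04 07.
Outer input = (K'⊕opad) ∥ inner = 2e 28 33 33 36 ∥ 04 07.
Outer hash (tag): even-index sum = 158 mod 256 = 158; odd-index sum = 95 mod 256 = 95 → 9e 5f.

9e5f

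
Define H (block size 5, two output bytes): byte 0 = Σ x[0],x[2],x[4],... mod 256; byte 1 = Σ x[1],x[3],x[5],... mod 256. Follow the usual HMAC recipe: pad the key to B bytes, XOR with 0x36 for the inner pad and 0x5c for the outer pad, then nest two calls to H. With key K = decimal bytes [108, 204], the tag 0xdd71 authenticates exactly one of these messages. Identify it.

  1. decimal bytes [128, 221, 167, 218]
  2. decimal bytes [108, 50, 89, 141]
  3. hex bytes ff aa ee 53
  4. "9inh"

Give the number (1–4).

Key decimal bytes [108, 204] = 6c cc is 2 bytes ≤ B = 5; zero-pad to 5 bytes: K' = 6c cc 00 00 00.
K' ⊕ ipad = 5a fa 36 36 36; K' ⊕ opad = 30 90 5c 5c 5c.
m1: inner = H(5a fa 36 36 36 80 dd a7 da) = 7d 57; tag = H(30 90 5c 5c 5c 7d 57) = 3f69
m2: inner = H(5a fa 36 36 36 6c 32 59 8d) = 85 f5; tag = H(30 90 5c 5c 5c 85 f5) = dd71 ← matches
m3: inner = H(5a fa 36 36 36 ff aa ee 53) = c3 1d; tag = H(30 90 5c 5c 5c c3 1d) = 05af
m4: inner = H(5a fa 36 36 36 39 69 6e 68) = 97 d7; tag = H(30 90 5c 5c 5c 97 d7) = bf83

2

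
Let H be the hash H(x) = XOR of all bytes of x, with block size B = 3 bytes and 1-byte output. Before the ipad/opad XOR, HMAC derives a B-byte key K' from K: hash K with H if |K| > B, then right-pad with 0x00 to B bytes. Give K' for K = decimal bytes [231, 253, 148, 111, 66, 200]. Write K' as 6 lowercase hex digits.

|K| = 6 > B = 3, so first hash the key.
H(K): XOR e7⊕fd⊕94⊕6f⊕42⊕c8 = 6b.
Zero-pad H(K) = 6b to 3 bytes: K' = 6b 00 00.

6b0000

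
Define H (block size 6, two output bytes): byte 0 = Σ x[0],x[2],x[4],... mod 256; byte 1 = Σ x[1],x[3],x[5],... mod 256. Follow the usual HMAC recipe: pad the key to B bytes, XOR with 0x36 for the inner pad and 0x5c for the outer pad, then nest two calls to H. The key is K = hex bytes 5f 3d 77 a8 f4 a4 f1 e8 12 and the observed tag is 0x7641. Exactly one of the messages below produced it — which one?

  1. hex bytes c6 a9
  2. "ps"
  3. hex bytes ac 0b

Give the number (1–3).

Key hex bytes 5f 3d 77 a8 f4 a4 f1 e8 12 is 9 bytes > B = 6, so hash it first: H(key) = cd 71, then zero-pad to 6 bytes: K' = cd 71 00 00 00 00.
K' ⊕ ipad = fb 47 36 36 36 36; K' ⊕ opad = 91 2d 5c 5c 5c 5c.
m1: inner = H(fb 47 36 36 36 36 c6 a9) = 2d 5c; tag = H(91 2d 5c 5c 5c 5c 2d 5c) = 7641 ← matches
m2: inner = H(fb 47 36 36 36 36 70 73) = d7 26; tag = H(91 2d 5c 5c 5c 5c d7 26) = 200b
m3: inner = H(fb 47 36 36 36 36 ac 0b) = 13 be; tag = H(91 2d 5c 5c 5c 5c 13 be) = 5ca3

1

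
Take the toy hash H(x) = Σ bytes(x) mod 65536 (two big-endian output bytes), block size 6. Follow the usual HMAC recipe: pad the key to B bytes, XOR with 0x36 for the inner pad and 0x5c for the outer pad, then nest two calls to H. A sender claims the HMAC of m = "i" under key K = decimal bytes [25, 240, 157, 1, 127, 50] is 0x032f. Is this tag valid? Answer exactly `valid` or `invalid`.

Key decimal bytes [25, 240, 157, 1, 127, 50] = 19 f0 9d 01 7f 32 is exactly B = 6 bytes: K' = 19 f0 9d 01 7f 32.
K' ⊕ ipad = 2f c6 ab 37 49 04; K' ⊕ opad = 45 ac c1 5d 23 6e.
Inner hash: sum = 47+198+171+55+73+4+105 = 653 → 02 8d.
Outer hash (recomputed tag): sum = 69+172+193+93+35+110+2+141 = 815 → 03 2f.
Recomputed tag = 032f; claimed = 032f → match.

valid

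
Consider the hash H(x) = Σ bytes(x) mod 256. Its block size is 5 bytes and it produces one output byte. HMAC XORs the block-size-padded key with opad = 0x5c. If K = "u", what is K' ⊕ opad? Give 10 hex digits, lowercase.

Key "u" = 75 is 1 byte ≤ B = 5; zero-pad to 5 bytes: K' = 75 00 00 00 00.
XOR each byte with 0x5c: 75⊕5c=29, 00⊕5c=5c, 00⊕5c=5c, 00⊕5c=5c, 00⊕5c=5c.

295c5c5c5c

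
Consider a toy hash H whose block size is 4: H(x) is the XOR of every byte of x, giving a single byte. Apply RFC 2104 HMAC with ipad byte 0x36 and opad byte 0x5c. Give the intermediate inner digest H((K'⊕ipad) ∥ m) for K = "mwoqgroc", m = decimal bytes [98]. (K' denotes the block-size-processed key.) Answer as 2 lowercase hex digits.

Key "mwoqgroc" = 6d 77 6f 71 67 72 6f 63 is 8 bytes > B = 4, so hash it first: H(key) = 1d, then zero-pad to 4 bytes: K' = 1d 00 00 00.
K' ⊕ ipad = 2b 36 36 36.
Inner input = 2b 36 36 36 ∥ 62.
Inner hash: XOR 2b⊕36⊕36⊕36⊕62 = 7f.

7f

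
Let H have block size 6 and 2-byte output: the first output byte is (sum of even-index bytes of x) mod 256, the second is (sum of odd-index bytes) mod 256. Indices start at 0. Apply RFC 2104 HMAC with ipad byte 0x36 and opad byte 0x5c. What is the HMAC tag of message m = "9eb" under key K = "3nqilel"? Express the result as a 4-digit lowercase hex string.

Key "3nqilel" = 33 6e 71 69 6c 65 6c is 7 bytes > B = 6, so hash it first: H(key) = 7c 3c, then zero-pad to 6 bytes: K' = 7c 3c 00 00 00 00.
K' ⊕ ipad = 4a 0a 36 36 36 36.  K' ⊕ opad = 20 60 5c 5c 5c 5c.
Inner input = (K'⊕ipad) ∥ m = 4a 0a 36 36 36 36 ∥ 39 65 62.
Inner hash: even-index sum = 337 mod 256 = 81; odd-index sum = 219 mod 256 = 219 → 51 db.
Outer input = (K'⊕opad) ∥ inner = 20 60 5c 5c 5c 5c ∥ 51 db.
Outer hash (tag): even-index sum = 297 mod 256 = 41; odd-index sum = 499 mod 256 = 243 → 29 f3.

29f3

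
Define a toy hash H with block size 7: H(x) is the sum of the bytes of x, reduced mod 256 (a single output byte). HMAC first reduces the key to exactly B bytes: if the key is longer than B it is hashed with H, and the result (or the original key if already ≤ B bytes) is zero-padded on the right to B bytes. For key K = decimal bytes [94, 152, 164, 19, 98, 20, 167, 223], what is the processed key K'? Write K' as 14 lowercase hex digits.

|K| = 8 > B = 7, so first hash the key.
H(K): sum = 94+152+164+19+98+20+167+223 = 937; mod 256 = 169 → a9.
Zero-pad H(K) = a9 to 7 bytes: K' = a9 00 00 00 00 00 00.

a9000000000000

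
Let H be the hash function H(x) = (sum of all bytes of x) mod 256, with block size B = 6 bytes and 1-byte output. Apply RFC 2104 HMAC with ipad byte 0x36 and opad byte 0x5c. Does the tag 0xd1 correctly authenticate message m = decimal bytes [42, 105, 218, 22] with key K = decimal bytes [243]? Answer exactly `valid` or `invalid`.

valid

Key decimal bytes [243] = f3 is 1 byte ≤ B = 6; zero-pad to 6 bytes: K' = f3 00 00 00 00 00.
K' ⊕ ipad = c5 36 36 36 36 36; K' ⊕ opad = af 5c 5c 5c 5c 5c.
Inner hash: sum = 197+54+54+54+54+54+42+105+218+22 = 854; mod 256 = 86 → 56.
Outer hash (recomputed tag): sum = 175+92+92+92+92+92+86 = 721; mod 256 = 209 → d1.
Recomputed tag = d1; claimed = d1 → match.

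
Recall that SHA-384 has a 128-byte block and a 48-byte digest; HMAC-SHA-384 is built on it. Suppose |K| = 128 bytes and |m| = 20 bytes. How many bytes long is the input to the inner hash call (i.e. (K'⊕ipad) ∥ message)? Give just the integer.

148

Key is 128 ≤ 128 bytes, zero-padded: |K'| = 128.
Inner input = (K'⊕ipad) ∥ m → 128 + 20 = 148 bytes.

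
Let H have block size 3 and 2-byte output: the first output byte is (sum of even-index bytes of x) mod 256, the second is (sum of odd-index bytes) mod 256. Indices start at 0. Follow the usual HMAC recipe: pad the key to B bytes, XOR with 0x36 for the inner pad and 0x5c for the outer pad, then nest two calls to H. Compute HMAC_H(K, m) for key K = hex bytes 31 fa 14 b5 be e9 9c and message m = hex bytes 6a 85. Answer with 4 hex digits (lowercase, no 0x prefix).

Key hex bytes 31 fa 14 b5 be e9 9c is 7 bytes > B = 3, so hash it first: H(key) = 9f 98, then zero-pad to 3 bytes: K' = 9f 98 00.
K' ⊕ ipad = a9 ae 36.  K' ⊕ opad = c3 c4 5c.
Inner input = (K'⊕ipad) ∥ m = a9 ae 36 ∥ 6a 85.
Inner hash: even-index sum = 356 mod 256 = 100; odd-index sum = 280 mod 256 = 24 → 64 18.
Outer input = (K'⊕opad) ∥ inner = c3 c4 5c ∥ 64 18.
Outer hash (tag): even-index sum = 311 mod 256 = 55; odd-index sum = 296 mod 256 = 40 → 37 28.

3728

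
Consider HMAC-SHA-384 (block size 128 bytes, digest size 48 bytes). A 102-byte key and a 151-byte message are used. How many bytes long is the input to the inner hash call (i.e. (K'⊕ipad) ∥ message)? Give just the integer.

Key is 102 ≤ 128 bytes, zero-padded: |K'| = 128.
Inner input = (K'⊕ipad) ∥ m → 128 + 151 = 279 bytes.

279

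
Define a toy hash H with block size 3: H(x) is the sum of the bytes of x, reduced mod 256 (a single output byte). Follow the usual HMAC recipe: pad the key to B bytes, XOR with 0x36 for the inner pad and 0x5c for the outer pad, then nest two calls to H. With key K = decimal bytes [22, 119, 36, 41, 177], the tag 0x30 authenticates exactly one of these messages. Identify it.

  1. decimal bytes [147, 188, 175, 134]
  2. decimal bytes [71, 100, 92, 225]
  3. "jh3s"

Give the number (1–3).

3

Key decimal bytes [22, 119, 36, 41, 177] = 16 77 24 29 b1 is 5 bytes > B = 3, so hash it first: H(key) = 8b, then zero-pad to 3 bytes: K' = 8b 00 00.
K' ⊕ ipad = bd 36 36; K' ⊕ opad = d7 5c 5c.
m1: inner = H(bd 36 36 93 bc af 86) = ad; tag = H(d7 5c 5c ad) = 3c
m2: inner = H(bd 36 36 47 64 5c e1) = 11; tag = H(d7 5c 5c 11) = a0
m3: inner = H(bd 36 36 6a 68 33 73) = a1; tag = H(d7 5c 5c a1) = 30 ← matches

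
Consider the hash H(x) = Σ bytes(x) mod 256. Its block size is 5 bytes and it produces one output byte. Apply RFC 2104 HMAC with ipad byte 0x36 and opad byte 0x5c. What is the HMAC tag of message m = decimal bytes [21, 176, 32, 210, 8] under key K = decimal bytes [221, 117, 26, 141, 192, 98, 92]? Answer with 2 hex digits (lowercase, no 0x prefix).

Key decimal bytes [221, 117, 26, 141, 192, 98, 92] = dd 75 1a 8d c0 62 5c is 7 bytes > B = 5, so hash it first: H(key) = 77, then zero-pad to 5 bytes: K' = 77 00 00 00 00.
K' ⊕ ipad = 41 36 36 36 36.  K' ⊕ opad = 2b 5c 5c 5c 5c.
Inner input = (K'⊕ipad) ∥ m = 41 36 36 36 36 ∥ 15 b0 20 d2 08.
Inner hash: sum = 65+54+54+54+54+21+176+32+210+8 = 728; mod 256 = 216 → d8.
Outer input = (K'⊕opad) ∥ inner = 2b 5c 5c 5c 5c ∥ d8.
Outer hash (tag): sum = 43+92+92+92+92+216 = 627; mod 256 = 115 → 73.

73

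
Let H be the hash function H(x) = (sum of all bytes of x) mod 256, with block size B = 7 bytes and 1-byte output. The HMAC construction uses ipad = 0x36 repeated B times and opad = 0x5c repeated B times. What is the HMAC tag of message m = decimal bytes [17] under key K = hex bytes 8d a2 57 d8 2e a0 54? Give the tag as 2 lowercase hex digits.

Key hex bytes 8d a2 57 d8 2e a0 54 is exactly B = 7 bytes: K' = 8d a2 57 d8 2e a0 54.
K' ⊕ ipad = bb 94 61 ee 18 96 62.  K' ⊕ opad = d1 fe 0b 84 72 fc 08.
Inner input = (K'⊕ipad) ∥ m = bb 94 61 ee 18 96 62 ∥ 11.
Inner hash: sum = 187+148+97+238+24+150+98+17 = 959; mod 256 = 191 → bf.
Outer input = (K'⊕opad) ∥ inner = d1 fe 0b 84 72 fc 08 ∥ bf.
Outer hash (tag): sum = 209+254+11+132+114+252+8+191 = 1171; mod 256 = 147 → 93.

93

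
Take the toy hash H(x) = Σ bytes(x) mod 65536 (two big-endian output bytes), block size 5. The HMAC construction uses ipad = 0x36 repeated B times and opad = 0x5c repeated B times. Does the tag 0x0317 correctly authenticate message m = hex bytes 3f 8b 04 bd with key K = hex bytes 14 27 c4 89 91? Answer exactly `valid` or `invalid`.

Key hex bytes 14 27 c4 89 91 is exactly B = 5 bytes: K' = 14 27 c4 89 91.
K' ⊕ ipad = 22 11 f2 bf a7; K' ⊕ opad = 48 7b 98 d5 cd.
Inner hash: sum = 34+17+242+191+167+63+139+4+189 = 1046 → 04 16.
Outer hash (recomputed tag): sum = 72+123+152+213+205+4+22 = 791 → 03 17.
Recomputed tag = 0317; claimed = 0317 → match.

valid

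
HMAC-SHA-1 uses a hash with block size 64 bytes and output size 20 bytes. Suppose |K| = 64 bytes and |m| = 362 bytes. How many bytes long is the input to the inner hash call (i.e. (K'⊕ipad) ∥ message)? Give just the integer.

Key is 64 ≤ 64 bytes, zero-padded: |K'| = 64.
Inner input = (K'⊕ipad) ∥ m → 64 + 362 = 426 bytes.

426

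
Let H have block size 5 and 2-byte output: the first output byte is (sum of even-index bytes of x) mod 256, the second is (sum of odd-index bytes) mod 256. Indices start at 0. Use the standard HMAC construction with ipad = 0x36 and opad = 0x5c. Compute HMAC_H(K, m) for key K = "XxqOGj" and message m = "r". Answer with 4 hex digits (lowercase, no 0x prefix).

Key "XxqOGj" = 58 78 71 4f 47 6a is 6 bytes > B = 5, so hash it first: H(key) = 10 31, then zero-pad to 5 bytes: K' = 10 31 00 00 00.
K' ⊕ ipad = 26 07 36 36 36.  K' ⊕ opad = 4c 6d 5c 5c 5c.
Inner input = (K'⊕ipad) ∥ m = 26 07 36 36 36 ∥ 72.
Inner hash: even-index sum = 146 mod 256 = 146; odd-index sum = 175 mod 256 = 175 → 92 af.
Outer input = (K'⊕opad) ∥ inner = 4c 6d 5c 5c 5c ∥ 92 af.
Outer hash (tag): even-index sum = 435 mod 256 = 179; odd-index sum = 347 mod 256 = 91 → b3 5b.

b35b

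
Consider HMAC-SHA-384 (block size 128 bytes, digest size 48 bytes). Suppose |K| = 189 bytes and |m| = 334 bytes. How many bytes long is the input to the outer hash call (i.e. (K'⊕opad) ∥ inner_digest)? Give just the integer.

Key is 189 > 128 bytes, so it is hashed to 48 bytes then zero-padded to 128: |K'| = 128.
Outer input = (K'⊕opad) ∥ H(inner) → 128 + 48 = 176 bytes.

176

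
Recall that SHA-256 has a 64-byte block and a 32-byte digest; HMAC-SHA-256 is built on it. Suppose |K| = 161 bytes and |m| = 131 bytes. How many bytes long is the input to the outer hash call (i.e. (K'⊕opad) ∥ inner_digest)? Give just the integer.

Key is 161 > 64 bytes, so it is hashed to 32 bytes then zero-padded to 64: |K'| = 64.
Outer input = (K'⊕opad) ∥ H(inner) → 64 + 32 = 96 bytes.

96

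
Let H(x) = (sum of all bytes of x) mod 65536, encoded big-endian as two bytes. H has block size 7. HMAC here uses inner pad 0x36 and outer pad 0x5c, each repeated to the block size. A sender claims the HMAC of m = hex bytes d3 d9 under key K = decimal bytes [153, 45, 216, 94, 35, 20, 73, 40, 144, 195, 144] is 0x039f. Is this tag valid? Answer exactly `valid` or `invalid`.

valid

Key decimal bytes [153, 45, 216, 94, 35, 20, 73, 40, 144, 195, 144] = 99 2d d8 5e 23 14 49 28 90 c3 90 is 11 bytes > B = 7, so hash it first: H(key) = 04 87, then zero-pad to 7 bytes: K' = 04 87 00 00 00 00 00.
K' ⊕ ipad = 32 b1 36 36 36 36 36; K' ⊕ opad = 58 db 5c 5c 5c 5c 5c.
Inner hash: sum = 50+177+54+54+54+54+54+211+217 = 925 → 03 9d.
Outer hash (recomputed tag): sum = 88+219+92+92+92+92+92+3+157 = 927 → 03 9f.
Recomputed tag = 039f; claimed = 039f → match.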